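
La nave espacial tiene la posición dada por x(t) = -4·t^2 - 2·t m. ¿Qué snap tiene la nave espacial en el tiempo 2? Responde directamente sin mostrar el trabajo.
La respuesta es 0.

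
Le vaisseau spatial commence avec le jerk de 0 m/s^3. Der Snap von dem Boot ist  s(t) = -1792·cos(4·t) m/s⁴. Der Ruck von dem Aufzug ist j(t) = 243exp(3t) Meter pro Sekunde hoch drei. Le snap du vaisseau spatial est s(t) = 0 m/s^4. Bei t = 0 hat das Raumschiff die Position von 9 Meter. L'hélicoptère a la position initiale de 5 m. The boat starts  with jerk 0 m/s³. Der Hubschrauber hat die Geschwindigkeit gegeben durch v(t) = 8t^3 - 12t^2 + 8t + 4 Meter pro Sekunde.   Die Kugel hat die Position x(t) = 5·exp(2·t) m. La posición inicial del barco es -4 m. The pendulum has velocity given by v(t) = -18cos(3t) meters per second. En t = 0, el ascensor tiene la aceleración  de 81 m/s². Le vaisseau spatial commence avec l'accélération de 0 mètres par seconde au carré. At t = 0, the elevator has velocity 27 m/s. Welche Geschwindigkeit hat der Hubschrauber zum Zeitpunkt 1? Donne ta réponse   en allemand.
Mit v(t) = 8·t^3 - 12·t^2 + 8·t + 4 und Einsetzen von t = 1, finden wir v = 8.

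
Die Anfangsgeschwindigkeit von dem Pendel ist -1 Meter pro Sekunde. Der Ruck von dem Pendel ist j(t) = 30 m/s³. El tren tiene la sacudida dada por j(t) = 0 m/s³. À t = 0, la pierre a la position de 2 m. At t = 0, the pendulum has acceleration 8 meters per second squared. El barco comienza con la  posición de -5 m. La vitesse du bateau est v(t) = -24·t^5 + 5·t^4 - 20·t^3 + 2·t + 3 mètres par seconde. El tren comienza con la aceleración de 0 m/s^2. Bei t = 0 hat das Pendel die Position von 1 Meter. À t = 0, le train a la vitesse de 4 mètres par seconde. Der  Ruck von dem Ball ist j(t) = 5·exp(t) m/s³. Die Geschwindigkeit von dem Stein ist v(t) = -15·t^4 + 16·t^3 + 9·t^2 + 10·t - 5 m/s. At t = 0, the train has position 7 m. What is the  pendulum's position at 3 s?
We must find the antiderivative of our jerk equation j(t) = 30 3 times. Integrating jerk and using the initial condition a(0) = 8, we get a(t) = 30·t + 8. Finding the antiderivative of a(t) and using v(0) = -1: v(t) = 15·t^2 + 8·t - 1. Finding the antiderivative of v(t) and using x(0) = 1: x(t) = 5·t^3 + 4·t^2 - t + 1. We have position x(t) = 5·t^3 + 4·t^2 - t + 1. Substituting t = 3: x(3) = 169.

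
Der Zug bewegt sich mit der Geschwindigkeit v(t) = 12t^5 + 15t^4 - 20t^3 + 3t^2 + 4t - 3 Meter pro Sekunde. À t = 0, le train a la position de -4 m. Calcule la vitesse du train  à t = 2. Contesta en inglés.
Using v(t) = 12·t^5 + 15·t^4 - 20·t^3 + 3·t^2 + 4·t - 3 and substituting t = 2, we find v = 481.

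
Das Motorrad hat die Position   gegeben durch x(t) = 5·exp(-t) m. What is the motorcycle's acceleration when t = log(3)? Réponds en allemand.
Um dies zu lösen, müssen wir 2 Ableitungen unserer Gleichung für die Position x(t) = 5·exp(-t) nehmen. Mit d/dt von x(t) finden wir v(t) = -5·exp(-t). Mit d/dt von v(t) finden wir a(t) = 5·exp(-t). Wir haben die Beschleunigung a(t) = 5·exp(-t). Durch Einsetzen von t = log(3): a(log(3)) = 5/3.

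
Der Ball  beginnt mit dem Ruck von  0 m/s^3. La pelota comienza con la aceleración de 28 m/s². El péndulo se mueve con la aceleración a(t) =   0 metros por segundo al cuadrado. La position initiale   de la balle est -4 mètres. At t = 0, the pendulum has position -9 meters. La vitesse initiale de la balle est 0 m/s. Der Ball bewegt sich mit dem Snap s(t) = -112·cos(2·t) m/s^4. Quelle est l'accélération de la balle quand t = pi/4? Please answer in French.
Nous devons intégrer notre équation du snap s(t) = -112·cos(2·t) 2 fois. La primitive du snap, avec j(0) = 0, donne le jerk: j(t) = -56·sin(2·t). La primitive du jerk, avec a(0) = 28, donne l'accélération: a(t) = 28·cos(2·t). Nous avons l'accélération a(t) = 28·cos(2·t). En substituant t = pi/4: a(pi/4) = 0.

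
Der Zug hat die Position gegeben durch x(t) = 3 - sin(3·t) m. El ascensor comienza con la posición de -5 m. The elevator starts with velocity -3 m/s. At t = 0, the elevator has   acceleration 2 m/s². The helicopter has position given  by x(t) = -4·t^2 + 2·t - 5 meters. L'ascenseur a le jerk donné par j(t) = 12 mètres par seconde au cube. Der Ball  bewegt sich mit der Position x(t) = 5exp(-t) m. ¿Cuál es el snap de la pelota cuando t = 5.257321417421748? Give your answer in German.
Wir müssen unsere Gleichung für die Position x(t) = 5·exp(-t) 4-mal ableiten. Die Ableitung von der Position ergibt die Geschwindigkeit: v(t) = -5·exp(-t). Durch Ableiten von der Geschwindigkeit erhalten wir die Beschleunigung: a(t) = 5·exp(-t). Die Ableitung von der Beschleunigung ergibt den Ruck: j(t) = -5·exp(-t). Die Ableitung von dem Ruck ergibt den Snap: s(t) = 5·exp(-t). Aus der Gleichung für den Snap s(t) = 5·exp(-t), setzen wir t = 5.257321417421748 ein und erhalten s = 0.0260461971285681.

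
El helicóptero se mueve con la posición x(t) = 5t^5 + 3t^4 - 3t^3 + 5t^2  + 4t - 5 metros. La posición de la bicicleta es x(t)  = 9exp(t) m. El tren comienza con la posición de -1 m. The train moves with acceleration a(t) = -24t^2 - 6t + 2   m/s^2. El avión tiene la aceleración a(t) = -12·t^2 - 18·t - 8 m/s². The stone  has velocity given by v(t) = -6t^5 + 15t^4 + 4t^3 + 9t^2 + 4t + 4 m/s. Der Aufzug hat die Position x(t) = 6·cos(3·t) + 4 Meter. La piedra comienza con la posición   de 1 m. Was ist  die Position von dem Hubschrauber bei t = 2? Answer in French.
Nous avons la position x(t) = 5·t^5 + 3·t^4 - 3·t^3 + 5·t^2 + 4·t - 5. En substituant t = 2: x(2) = 207.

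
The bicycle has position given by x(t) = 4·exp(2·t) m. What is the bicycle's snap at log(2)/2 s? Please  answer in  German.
Wir müssen unsere Gleichung für die Position x(t) = 4·exp(2·t) 4-mal ableiten. Mit d/dt von x(t) finden wir v(t) = 8·exp(2·t). Die Ableitung von der Geschwindigkeit ergibt die Beschleunigung: a(t) = 16·exp(2·t). Durch Ableiten von der Beschleunigung erhalten wir den Ruck: j(t) = 32·exp(2·t). Die Ableitung von dem Ruck ergibt den Snap: s(t) = 64·exp(2·t). Wir haben den Snap s(t) = 64·exp(2·t). Durch Einsetzen von t = log(2)/2: s(log(2)/2) = 128.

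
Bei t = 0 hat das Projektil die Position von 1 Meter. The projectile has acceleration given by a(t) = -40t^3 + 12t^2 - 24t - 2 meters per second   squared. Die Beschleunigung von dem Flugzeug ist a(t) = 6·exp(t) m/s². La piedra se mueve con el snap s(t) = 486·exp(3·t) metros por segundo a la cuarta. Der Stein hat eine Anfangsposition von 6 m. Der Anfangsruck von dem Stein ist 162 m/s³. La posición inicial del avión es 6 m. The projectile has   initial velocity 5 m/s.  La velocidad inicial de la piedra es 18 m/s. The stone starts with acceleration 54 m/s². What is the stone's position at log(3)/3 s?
To find the answer, we compute 4 integrals of s(t) = 486·exp(3·t). Finding the antiderivative of s(t) and using j(0) = 162: j(t) = 162·exp(3·t). Integrating jerk and using the initial condition a(0) = 54, we get a(t) = 54·exp(3·t). Finding the integral of a(t) and using v(0) = 18: v(t) = 18·exp(3·t). Integrating velocity and using the initial condition x(0) = 6, we get x(t) = 6·exp(3·t). Using x(t) = 6·exp(3·t) and substituting t = log(3)/3, we find x = 18.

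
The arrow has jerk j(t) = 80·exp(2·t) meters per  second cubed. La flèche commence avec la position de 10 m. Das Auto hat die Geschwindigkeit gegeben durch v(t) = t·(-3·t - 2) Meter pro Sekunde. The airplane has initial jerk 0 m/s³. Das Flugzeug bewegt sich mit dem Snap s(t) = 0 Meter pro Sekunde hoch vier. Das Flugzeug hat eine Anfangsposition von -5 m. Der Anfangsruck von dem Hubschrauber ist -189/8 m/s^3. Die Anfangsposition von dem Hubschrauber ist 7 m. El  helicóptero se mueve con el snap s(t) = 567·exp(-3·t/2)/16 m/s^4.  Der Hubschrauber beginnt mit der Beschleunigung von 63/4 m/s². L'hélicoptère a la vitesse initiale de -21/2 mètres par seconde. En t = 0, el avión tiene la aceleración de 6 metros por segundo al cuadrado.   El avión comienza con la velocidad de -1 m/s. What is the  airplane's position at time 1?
We must find the antiderivative of our snap equation s(t) = 0 4 times. Integrating snap and using the initial condition j(0) = 0, we get j(t) = 0. Integrating jerk and using the initial condition a(0) = 6, we get a(t) = 6. Taking ∫a(t)dt and applying v(0) = -1, we find v(t) = 6·t - 1. Taking ∫v(t)dt and applying x(0) = -5, we find x(t) = 3·t^2 - t - 5. Using x(t) = 3·t^2 - t - 5 and substituting t = 1, we find x = -3.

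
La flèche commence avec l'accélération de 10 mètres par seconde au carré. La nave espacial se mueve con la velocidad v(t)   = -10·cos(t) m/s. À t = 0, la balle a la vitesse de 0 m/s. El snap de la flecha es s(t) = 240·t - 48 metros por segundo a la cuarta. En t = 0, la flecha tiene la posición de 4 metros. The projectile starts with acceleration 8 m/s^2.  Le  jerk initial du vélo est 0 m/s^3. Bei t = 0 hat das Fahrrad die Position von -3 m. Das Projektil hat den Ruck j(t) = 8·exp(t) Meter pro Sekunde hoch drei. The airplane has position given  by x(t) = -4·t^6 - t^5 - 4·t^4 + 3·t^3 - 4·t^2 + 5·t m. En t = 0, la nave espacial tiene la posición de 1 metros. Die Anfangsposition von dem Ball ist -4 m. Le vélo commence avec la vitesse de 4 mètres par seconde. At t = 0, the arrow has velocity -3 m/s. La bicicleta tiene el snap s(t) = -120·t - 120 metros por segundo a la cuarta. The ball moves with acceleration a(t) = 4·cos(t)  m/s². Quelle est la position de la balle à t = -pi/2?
Nous devons intégrer notre équation de l'accélération a(t) = 4·cos(t) 2 fois. En intégrant l'accélération et en utilisant la condition initiale v(0) = 0, nous obtenons v(t) = 4·sin(t). L'intégrale de la vitesse, avec x(0) = -4, donne la position: x(t) = -4·cos(t). Nous avons la position x(t) = -4·cos(t). En substituant t = -pi/2: x(-pi/2) = 0.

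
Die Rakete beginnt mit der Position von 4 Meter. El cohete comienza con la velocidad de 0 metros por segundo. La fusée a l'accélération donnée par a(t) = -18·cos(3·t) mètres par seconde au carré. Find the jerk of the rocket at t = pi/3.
To solve this, we need to take 1 derivative of our acceleration equation a(t) = -18·cos(3·t). Differentiating acceleration, we get jerk: j(t) = 54·sin(3·t). Using j(t) = 54·sin(3·t) and substituting t = pi/3, we find j = 0.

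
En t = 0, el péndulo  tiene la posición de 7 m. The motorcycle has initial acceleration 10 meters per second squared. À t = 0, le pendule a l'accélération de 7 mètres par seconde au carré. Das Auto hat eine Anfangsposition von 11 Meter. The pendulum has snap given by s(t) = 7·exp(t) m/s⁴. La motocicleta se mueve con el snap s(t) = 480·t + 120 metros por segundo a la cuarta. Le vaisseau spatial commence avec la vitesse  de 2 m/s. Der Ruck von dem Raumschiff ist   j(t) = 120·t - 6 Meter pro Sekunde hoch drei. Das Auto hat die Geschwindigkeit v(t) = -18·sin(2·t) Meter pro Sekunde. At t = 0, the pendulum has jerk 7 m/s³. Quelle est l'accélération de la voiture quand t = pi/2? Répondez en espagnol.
Para resolver esto, necesitamos tomar 1 derivada de nuestra ecuación de la velocidad v(t) = -18·sin(2·t). Derivando la velocidad, obtenemos la aceleración: a(t) = -36·cos(2·t). De la ecuación de la aceleración a(t) = -36·cos(2·t), sustituimos t = pi/2 para obtener a = 36.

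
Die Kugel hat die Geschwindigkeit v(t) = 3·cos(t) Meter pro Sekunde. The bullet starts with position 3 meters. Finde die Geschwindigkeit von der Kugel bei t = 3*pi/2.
Aus der Gleichung für die Geschwindigkeit v(t) = 3·cos(t), setzen wir t = 3*pi/2 ein und erhalten v = 0.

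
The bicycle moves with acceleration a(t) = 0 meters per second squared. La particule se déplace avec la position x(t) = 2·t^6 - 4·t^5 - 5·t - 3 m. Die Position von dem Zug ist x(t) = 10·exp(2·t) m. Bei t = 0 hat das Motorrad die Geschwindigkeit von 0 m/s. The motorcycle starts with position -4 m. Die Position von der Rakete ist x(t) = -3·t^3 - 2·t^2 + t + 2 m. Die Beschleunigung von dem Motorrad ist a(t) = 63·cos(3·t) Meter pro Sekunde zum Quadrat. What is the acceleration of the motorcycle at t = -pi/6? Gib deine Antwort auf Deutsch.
Wir haben die Beschleunigung a(t) = 63·cos(3·t). Durch Einsetzen von t = -pi/6: a(-pi/6) = 0.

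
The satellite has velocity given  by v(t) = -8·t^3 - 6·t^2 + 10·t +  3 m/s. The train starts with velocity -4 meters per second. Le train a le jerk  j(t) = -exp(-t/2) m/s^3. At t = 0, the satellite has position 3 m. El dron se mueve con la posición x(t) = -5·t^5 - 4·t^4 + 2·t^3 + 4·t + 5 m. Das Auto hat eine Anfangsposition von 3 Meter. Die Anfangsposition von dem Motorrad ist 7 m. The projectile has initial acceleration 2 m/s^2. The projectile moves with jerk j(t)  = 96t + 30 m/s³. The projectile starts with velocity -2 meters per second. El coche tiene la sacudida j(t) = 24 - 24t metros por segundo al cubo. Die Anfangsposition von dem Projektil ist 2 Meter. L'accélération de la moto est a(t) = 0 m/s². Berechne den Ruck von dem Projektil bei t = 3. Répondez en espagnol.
Usando j(t) = 96·t + 30 y sustituyendo t = 3, encontramos j = 318.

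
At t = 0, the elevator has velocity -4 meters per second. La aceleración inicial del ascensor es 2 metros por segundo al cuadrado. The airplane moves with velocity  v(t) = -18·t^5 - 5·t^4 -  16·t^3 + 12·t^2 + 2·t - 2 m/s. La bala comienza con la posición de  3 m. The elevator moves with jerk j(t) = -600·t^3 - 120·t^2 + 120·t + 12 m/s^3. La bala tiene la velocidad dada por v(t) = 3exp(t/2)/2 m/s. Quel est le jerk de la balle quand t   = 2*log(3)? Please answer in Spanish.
Debemos derivar nuestra ecuación de la velocidad v(t) = 3·exp(t/2)/2 2 veces. La derivada de la velocidad da la aceleración: a(t) = 3·exp(t/2)/4. Tomando d/dt de a(t), encontramos j(t) = 3·exp(t/2)/8. Tenemos la sacudida j(t) = 3·exp(t/2)/8. Sustituyendo t = 2*log(3): j(2*log(3)) = 9/8.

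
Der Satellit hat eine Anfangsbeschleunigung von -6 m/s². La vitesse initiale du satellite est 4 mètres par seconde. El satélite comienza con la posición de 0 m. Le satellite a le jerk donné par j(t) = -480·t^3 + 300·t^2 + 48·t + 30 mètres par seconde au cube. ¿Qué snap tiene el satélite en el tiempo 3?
Debemos derivar nuestra ecuación de la sacudida j(t) = -480·t^3 + 300·t^2 + 48·t + 30 1 vez. Derivando la sacudida, obtenemos el snap: s(t) = -1440·t^2 + 600·t + 48. Usando s(t) = -1440·t^2 + 600·t + 48 y sustituyendo t = 3, encontramos s = -11112.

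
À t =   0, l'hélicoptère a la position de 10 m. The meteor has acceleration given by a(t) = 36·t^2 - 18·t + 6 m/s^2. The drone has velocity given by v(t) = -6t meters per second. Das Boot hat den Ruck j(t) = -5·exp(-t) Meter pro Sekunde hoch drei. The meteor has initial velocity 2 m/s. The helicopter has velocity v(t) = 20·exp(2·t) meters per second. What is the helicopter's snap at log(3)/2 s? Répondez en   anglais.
We must differentiate our velocity equation v(t) = 20·exp(2·t) 3 times. Differentiating velocity, we get acceleration: a(t) = 40·exp(2·t). Differentiating acceleration, we get jerk: j(t) = 80·exp(2·t). The derivative of jerk gives snap: s(t) = 160·exp(2·t). We have snap s(t) = 160·exp(2·t). Substituting t = log(3)/2: s(log(3)/2) = 480.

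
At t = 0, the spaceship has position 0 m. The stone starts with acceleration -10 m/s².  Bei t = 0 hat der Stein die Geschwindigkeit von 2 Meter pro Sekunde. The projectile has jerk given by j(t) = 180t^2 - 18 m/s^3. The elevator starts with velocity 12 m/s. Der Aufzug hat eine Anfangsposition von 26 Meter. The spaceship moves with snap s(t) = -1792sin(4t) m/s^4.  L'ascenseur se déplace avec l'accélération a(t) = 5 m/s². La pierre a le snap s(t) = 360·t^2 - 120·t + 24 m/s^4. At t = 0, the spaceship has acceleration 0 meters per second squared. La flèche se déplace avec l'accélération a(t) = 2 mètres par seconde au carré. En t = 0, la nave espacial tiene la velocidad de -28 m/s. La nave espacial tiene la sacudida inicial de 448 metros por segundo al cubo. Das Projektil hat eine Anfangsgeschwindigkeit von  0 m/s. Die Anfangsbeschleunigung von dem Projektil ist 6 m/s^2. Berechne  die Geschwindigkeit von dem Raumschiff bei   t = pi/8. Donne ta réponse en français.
Nous devons trouver l'intégrale de notre équation du snap s(t) = -1792·sin(4·t) 3 fois. L'intégrale du snap, avec j(0) = 448, donne le jerk: j(t) = 448·cos(4·t). En prenant ∫j(t)dt et en appliquant a(0) = 0, nous trouvons a(t) = 112·sin(4·t). L'intégrale de l'accélération, avec v(0) = -28, donne la vitesse: v(t) = -28·cos(4·t). Nous avons la vitesse v(t) = -28·cos(4·t). En substituant t = pi/8: v(pi/8) = 0.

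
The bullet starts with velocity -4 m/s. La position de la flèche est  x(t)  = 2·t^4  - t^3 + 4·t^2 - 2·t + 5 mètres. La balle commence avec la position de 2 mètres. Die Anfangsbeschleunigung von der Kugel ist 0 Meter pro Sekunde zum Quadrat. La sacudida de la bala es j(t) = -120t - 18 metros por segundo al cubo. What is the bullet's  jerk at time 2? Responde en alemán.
Wir haben den Ruck j(t) = -120·t - 18. Durch Einsetzen von t = 2: j(2) = -258.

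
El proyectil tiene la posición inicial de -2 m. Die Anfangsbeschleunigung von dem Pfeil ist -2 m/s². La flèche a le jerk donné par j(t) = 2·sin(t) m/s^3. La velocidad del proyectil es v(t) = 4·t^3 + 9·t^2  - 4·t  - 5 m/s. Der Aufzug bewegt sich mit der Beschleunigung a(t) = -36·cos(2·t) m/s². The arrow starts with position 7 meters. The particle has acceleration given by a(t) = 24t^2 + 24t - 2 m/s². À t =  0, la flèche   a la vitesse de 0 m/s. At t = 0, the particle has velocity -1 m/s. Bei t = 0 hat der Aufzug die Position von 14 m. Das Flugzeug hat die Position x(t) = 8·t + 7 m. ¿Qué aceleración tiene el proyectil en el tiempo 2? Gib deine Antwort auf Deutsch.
Wir müssen unsere Gleichung für die Geschwindigkeit v(t) = 4·t^3 + 9·t^2 - 4·t - 5 1-mal ableiten. Mit d/dt von v(t) finden wir a(t) = 12·t^2 + 18·t - 4. Aus der Gleichung für die Beschleunigung a(t) = 12·t^2 + 18·t - 4, setzen wir t = 2 ein und erhalten a = 80.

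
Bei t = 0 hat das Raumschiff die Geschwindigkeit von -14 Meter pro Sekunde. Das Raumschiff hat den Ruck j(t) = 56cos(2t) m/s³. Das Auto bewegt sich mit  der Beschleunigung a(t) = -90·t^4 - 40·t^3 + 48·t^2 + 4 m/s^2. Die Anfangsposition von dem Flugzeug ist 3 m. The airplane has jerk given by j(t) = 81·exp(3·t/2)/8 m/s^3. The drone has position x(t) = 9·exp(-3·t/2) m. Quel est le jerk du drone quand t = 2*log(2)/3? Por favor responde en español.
Debemos derivar nuestra ecuación de la posición x(t) = 9·exp(-3·t/2) 3 veces. Tomando d/dt de x(t), encontramos v(t) = -27·exp(-3·t/2)/2. Tomando d/dt de v(t), encontramos a(t) = 81·exp(-3·t/2)/4. Derivando la aceleración, obtenemos la sacudida: j(t) = -243·exp(-3·t/2)/8. De la ecuación de la sacudida j(t) = -243·exp(-3·t/2)/8, sustituimos t = 2*log(2)/3 para obtener j = -243/16.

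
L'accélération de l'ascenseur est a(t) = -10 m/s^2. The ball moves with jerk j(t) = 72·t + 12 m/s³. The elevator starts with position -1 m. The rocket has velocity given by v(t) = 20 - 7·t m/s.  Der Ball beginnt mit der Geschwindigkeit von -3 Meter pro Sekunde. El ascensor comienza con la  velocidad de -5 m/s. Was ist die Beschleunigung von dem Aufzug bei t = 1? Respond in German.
Aus der Gleichung für die Beschleunigung a(t) = -10, setzen wir t = 1 ein und erhalten a = -10.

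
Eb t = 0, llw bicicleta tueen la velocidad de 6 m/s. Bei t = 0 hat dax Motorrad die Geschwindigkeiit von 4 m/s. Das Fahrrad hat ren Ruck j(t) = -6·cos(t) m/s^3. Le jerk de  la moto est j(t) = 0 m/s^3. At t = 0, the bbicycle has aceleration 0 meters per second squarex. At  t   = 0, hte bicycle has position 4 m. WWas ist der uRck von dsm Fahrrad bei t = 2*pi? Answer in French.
De l'équation du jerk j(t) = -6·cos(t), nous substituons t = 2*pi pour obtenir j = -6.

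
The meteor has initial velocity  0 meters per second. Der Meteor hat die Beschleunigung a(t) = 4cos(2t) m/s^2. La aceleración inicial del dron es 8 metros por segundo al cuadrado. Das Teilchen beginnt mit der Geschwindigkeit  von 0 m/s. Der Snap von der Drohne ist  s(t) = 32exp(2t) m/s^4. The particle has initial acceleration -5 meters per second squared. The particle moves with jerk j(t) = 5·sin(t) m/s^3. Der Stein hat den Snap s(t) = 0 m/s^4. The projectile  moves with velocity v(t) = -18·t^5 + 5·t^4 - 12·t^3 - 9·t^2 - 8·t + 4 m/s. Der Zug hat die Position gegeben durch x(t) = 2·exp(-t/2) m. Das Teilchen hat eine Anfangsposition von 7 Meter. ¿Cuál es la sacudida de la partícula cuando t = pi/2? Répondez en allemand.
Aus der Gleichung für den Ruck j(t) = 5·sin(t), setzen wir t = pi/2 ein und erhalten j = 5.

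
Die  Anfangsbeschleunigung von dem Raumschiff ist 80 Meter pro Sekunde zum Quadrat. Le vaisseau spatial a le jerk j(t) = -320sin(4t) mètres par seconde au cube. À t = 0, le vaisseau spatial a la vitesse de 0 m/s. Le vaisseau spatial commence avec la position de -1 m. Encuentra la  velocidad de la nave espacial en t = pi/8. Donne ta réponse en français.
Pour résoudre ceci, nous devons prendre 2 intégrales de notre équation du jerk j(t) = -320·sin(4·t). L'intégrale du jerk, avec a(0) = 80, donne l'accélération: a(t) = 80·cos(4·t). La primitive de l'accélération est la vitesse. En utilisant v(0) = 0, nous obtenons v(t) = 20·sin(4·t). De l'équation de la vitesse v(t) = 20·sin(4·t), nous substituons t = pi/8 pour obtenir v = 20.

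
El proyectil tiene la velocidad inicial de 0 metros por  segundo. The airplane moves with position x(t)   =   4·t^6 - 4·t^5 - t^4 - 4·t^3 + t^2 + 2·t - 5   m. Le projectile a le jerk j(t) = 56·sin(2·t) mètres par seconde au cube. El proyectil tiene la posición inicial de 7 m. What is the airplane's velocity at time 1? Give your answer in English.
Starting from position x(t) = 4·t^6 - 4·t^5 - t^4 - 4·t^3 + t^2 + 2·t - 5, we take 1 derivative. Differentiating position, we get velocity: v(t) = 24·t^5 - 20·t^4 - 4·t^3 - 12·t^2 + 2·t + 2. We have velocity v(t) = 24·t^5 - 20·t^4 - 4·t^3 - 12·t^2 + 2·t + 2. Substituting t = 1: v(1) = -8.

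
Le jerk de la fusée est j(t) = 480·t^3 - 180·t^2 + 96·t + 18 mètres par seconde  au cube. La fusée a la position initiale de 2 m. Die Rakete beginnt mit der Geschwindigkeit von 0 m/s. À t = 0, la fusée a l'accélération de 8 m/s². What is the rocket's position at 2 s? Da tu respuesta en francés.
Nous devons trouver l'intégrale de notre équation du jerk j(t) = 480·t^3 - 180·t^2 + 96·t + 18 3 fois. En prenant ∫j(t)dt et en appliquant a(0) = 8, nous trouvons a(t) = 120·t^4 - 60·t^3 + 48·t^2 + 18·t + 8. L'intégrale de l'accélération, avec v(0) = 0, donne la vitesse: v(t) = t·(24·t^4 - 15·t^3 + 16·t^2 + 9·t + 8). La primitive de la vitesse est la position. En utilisant x(0) = 2, nous obtenons x(t) = 4·t^6 - 3·t^5 + 4·t^4 + 3·t^3 + 4·t^2 + 2. De l'équation de la position x(t) = 4·t^6 - 3·t^5 + 4·t^4 + 3·t^3 + 4·t^2 + 2, nous substituons t = 2 pour obtenir x = 266.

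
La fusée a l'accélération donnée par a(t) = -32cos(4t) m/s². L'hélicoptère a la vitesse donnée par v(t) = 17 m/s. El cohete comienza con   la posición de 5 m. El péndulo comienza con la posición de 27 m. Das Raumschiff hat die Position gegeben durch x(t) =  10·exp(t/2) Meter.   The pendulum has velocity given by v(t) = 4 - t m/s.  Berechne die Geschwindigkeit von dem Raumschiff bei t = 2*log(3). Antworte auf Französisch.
En partant de la position x(t) = 10·exp(t/2), nous prenons 1 dérivée. En dérivant la position, nous obtenons la vitesse: v(t) = 5·exp(t/2). En utilisant v(t) = 5·exp(t/2) et en substituant t = 2*log(3), nous trouvons v = 15.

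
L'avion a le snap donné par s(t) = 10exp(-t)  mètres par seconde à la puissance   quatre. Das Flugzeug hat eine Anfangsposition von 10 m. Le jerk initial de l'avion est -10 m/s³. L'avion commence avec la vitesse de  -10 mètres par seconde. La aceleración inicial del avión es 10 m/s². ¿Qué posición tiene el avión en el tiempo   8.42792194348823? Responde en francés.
En partant du snap s(t) = 10·exp(-t), nous prenons 4 intégrales. La primitive du snap est le jerk. En utilisant j(0) = -10, nous obtenons j(t) = -10·exp(-t). La primitive du jerk est l'accélération. En utilisant a(0) = 10, nous obtenons a(t) = 10·exp(-t). La primitive de l'accélération est la vitesse. En utilisant v(0) = -10, nous obtenons v(t) = -10·exp(-t). En intégrant la vitesse et en utilisant la condition initiale x(0) = 10, nous obtenons x(t) = 10·exp(-t). Nous avons la position x(t) = 10·exp(-t). En substituant t = 8.42792194348823: x(8.42792194348823) = 0.00218675438481017.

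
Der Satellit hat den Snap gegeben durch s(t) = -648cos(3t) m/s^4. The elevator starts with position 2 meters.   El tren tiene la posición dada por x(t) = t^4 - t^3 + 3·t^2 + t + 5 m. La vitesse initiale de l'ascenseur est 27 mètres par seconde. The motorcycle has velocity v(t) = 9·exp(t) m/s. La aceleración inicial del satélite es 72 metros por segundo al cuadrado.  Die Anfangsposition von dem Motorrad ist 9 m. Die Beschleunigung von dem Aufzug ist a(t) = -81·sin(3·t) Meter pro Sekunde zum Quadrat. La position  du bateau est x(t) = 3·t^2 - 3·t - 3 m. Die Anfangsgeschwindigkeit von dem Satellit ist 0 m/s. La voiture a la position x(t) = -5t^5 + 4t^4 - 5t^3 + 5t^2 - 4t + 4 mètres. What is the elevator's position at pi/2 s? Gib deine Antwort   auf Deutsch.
Wir müssen die Stammfunktion unserer Gleichung für die Beschleunigung a(t) = -81·sin(3·t) 2-mal finden. Durch Integration von der Beschleunigung und Verwendung der Anfangsbedingung v(0) = 27, erhalten wir v(t) = 27·cos(3·t). Mit ∫v(t)dt und Anwendung von x(0) = 2, finden wir x(t) = 9·sin(3·t) + 2. Mit x(t) = 9·sin(3·t) + 2 und Einsetzen von t = pi/2, finden wir x = -7.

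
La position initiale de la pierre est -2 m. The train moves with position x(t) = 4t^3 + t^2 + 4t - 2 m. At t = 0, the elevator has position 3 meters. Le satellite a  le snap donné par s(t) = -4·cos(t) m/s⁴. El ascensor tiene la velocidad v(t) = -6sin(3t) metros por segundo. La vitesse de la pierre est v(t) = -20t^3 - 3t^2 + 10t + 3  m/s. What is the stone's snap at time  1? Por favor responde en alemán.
Wir müssen unsere Gleichung für die Geschwindigkeit v(t) = -20·t^3 - 3·t^2 + 10·t + 3 3-mal ableiten. Die Ableitung von der Geschwindigkeit ergibt die Beschleunigung: a(t) = -60·t^2 - 6·t + 10. Die Ableitung von der Beschleunigung ergibt den Ruck: j(t) = -120·t - 6. Die Ableitung von dem Ruck ergibt den Snap: s(t) = -120. Mit s(t) = -120 und Einsetzen von t = 1, finden wir s = -120.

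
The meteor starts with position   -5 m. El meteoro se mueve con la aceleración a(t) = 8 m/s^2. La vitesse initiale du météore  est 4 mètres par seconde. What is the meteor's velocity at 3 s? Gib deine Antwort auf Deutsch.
Wir müssen das Integral unserer Gleichung für die Beschleunigung a(t) = 8 1-mal finden. Das Integral von der Beschleunigung ist die Geschwindigkeit. Mit v(0) = 4 erhalten wir v(t) = 8·t + 4. Mit v(t) = 8·t + 4 und Einsetzen von t = 3, finden wir v = 28.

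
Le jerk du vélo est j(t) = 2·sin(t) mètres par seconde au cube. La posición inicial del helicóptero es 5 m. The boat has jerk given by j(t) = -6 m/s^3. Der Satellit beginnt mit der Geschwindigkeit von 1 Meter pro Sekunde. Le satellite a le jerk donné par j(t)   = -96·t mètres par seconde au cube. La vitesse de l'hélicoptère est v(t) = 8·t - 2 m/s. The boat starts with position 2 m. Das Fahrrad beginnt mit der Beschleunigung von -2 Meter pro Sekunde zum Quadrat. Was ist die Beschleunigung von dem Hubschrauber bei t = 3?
Um dies zu lösen, müssen wir 1 Ableitung unserer Gleichung für die Geschwindigkeit v(t) = 8·t - 2 nehmen. Durch Ableiten von der Geschwindigkeit erhalten wir die Beschleunigung: a(t) = 8. Aus der Gleichung für die Beschleunigung a(t) = 8, setzen wir t = 3 ein und erhalten a = 8.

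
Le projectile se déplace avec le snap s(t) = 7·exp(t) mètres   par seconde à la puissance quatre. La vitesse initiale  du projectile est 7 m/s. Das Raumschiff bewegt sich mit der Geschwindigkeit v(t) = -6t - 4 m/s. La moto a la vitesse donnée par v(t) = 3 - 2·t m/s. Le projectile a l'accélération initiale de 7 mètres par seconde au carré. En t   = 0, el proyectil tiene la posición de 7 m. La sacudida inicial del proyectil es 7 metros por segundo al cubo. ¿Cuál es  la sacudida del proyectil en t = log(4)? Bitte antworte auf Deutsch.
Ausgehend von dem Snap s(t) = 7·exp(t), nehmen wir 1 Stammfunktion. Die Stammfunktion von dem Snap ist der Ruck. Mit j(0) = 7 erhalten wir j(t) = 7·exp(t). Aus der Gleichung für den Ruck j(t) = 7·exp(t), setzen wir t = log(4) ein und erhalten j = 28.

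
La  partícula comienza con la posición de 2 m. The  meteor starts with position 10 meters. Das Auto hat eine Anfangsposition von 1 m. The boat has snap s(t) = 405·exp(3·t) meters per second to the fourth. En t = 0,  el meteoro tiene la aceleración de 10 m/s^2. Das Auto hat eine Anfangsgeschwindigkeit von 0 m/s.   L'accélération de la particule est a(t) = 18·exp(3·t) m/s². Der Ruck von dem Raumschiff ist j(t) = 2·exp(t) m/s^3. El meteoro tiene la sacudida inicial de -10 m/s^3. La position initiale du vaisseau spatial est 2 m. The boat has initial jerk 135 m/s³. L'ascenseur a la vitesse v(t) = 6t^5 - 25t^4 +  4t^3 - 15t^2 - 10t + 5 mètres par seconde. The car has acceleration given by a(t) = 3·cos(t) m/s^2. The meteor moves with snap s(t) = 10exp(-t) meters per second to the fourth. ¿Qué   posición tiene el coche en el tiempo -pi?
Debemos encontrar la integral de nuestra ecuación de la aceleración a(t) = 3·cos(t) 2 veces. La integral de la aceleración es la velocidad. Usando v(0) = 0, obtenemos v(t) = 3·sin(t). La integral de la velocidad, con x(0) = 1, da la posición: x(t) = 4 - 3·cos(t). De la ecuación de la posición x(t) = 4 - 3·cos(t), sustituimos t = -pi para obtener x = 7.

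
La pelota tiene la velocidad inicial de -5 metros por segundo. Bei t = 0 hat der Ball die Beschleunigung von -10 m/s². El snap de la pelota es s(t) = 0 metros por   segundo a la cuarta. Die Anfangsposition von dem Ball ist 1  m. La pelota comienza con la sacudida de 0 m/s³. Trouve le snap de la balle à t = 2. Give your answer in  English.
We have snap s(t) = 0. Substituting t = 2: s(2) = 0.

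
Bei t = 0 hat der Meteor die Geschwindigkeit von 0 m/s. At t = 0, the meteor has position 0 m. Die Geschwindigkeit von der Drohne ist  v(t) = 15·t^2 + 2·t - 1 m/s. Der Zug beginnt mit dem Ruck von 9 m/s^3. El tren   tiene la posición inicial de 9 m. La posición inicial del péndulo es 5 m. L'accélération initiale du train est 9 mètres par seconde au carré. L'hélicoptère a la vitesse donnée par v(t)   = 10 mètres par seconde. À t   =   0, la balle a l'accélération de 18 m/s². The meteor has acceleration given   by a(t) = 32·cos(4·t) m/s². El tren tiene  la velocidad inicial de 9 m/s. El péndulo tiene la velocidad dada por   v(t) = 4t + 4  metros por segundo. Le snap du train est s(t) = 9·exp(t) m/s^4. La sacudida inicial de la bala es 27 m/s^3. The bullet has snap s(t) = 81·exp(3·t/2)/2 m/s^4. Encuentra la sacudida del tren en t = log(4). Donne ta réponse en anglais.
We need to integrate our snap equation s(t) = 9·exp(t) 1 time. Taking ∫s(t)dt and applying j(0) = 9, we find j(t) = 9·exp(t). From the given jerk equation j(t) = 9·exp(t), we substitute t = log(4) to get j = 36.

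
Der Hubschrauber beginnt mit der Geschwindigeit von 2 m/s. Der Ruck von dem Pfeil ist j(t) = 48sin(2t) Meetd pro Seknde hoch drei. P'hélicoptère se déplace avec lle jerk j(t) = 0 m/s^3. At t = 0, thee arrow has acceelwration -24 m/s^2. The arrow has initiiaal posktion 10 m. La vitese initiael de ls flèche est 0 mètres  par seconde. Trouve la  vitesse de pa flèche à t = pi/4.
Pour résoudre ceci, nous devons prendre 2 primitives de notre équation du jerk j(t) = 48·sin(2·t). En intégrant le jerk et en utilisant la condition initiale a(0) = -24, nous obtenons a(t) = -24·cos(2·t). En prenant ∫a(t)dt et en appliquant v(0) = 0, nous trouvons v(t) = -12·sin(2·t). De l'équation de la vitesse v(t) = -12·sin(2·t), nous substituons t = pi/4 pour obtenir v = -12.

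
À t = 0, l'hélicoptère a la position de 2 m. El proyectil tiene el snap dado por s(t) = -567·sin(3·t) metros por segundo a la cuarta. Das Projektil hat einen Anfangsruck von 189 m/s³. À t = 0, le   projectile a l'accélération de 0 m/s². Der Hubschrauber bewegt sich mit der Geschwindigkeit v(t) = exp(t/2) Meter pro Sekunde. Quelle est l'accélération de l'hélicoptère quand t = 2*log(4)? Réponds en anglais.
Starting from velocity v(t) = exp(t/2), we take 1 derivative. Differentiating velocity, we get acceleration: a(t) = exp(t/2)/2. From the given acceleration equation a(t) = exp(t/2)/2, we substitute t = 2*log(4) to get a = 2.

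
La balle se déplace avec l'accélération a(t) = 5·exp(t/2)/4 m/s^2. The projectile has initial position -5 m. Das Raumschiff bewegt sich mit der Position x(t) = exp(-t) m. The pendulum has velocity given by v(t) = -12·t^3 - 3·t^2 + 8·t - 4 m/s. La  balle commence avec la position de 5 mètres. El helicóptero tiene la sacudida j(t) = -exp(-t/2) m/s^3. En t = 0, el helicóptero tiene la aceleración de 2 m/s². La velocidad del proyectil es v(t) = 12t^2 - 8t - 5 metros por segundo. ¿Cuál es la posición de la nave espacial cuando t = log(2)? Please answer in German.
Aus der Gleichung für die Position x(t) = exp(-t), setzen wir t = log(2) ein und erhalten x = 1/2.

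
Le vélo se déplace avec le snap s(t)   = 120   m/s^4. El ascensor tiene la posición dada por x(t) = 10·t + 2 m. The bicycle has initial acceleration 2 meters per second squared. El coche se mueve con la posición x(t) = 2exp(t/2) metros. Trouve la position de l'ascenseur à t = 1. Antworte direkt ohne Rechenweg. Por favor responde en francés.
À t = 1, x = 12.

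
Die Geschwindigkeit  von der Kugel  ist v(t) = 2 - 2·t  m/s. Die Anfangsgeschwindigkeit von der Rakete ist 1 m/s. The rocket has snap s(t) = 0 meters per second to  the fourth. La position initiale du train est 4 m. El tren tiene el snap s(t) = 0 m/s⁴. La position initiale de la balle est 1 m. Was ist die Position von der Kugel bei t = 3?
Wir müssen unsere Gleichung für die Geschwindigkeit v(t) = 2 - 2·t 1-mal integrieren. Das Integral von der Geschwindigkeit, mit x(0) = 1, ergibt die Position: x(t) = -t^2 + 2·t + 1. Wir haben die Position x(t) = -t^2 + 2·t + 1. Durch Einsetzen von t = 3: x(3) = -2.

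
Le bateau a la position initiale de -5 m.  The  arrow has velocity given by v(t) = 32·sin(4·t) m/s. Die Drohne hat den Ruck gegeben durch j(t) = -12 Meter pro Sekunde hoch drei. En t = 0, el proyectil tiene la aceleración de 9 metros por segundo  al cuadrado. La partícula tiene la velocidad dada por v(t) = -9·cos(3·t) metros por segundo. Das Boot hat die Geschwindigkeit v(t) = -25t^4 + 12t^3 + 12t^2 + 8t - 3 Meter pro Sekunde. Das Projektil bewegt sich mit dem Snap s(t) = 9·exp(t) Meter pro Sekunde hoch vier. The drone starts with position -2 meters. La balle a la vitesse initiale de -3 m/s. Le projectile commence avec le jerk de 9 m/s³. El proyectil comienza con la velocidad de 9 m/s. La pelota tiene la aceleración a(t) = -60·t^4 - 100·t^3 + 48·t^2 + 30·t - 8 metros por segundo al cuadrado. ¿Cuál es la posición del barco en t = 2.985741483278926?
Partiendo de la velocidad v(t) = -25·t^4 + 12·t^3 + 12·t^2 + 8·t - 3, tomamos 1 antiderivada. La antiderivada de la velocidad es la posición. Usando x(0) = -5, obtenemos x(t) = -5·t^5 + 3·t^4 + 4·t^3 + 4·t^2 - 3·t - 5. Tenemos la posición x(t) = -5·t^5 + 3·t^4 + 4·t^3 + 4·t^2 - 3·t - 5. Sustituyendo t = 2.985741483278926: x(2.985741483278926) = -819.817820649732.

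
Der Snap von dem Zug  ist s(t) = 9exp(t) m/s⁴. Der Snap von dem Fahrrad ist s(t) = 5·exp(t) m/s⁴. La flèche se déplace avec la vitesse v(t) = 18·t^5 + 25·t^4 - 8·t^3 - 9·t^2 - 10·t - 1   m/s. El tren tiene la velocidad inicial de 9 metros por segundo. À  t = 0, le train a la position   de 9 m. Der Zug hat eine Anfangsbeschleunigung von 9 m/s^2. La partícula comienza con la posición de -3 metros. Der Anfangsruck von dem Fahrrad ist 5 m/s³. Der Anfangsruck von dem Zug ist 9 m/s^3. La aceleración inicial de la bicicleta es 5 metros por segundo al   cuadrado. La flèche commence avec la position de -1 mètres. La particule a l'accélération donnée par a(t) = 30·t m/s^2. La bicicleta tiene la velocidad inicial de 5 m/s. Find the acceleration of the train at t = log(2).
We must find the antiderivative of our snap equation s(t) = 9·exp(t) 2 times. Finding the integral of s(t) and using j(0) = 9: j(t) = 9·exp(t). Taking ∫j(t)dt and applying a(0) = 9, we find a(t) = 9·exp(t). From the given acceleration equation a(t) = 9·exp(t), we substitute t = log(2) to get a = 18.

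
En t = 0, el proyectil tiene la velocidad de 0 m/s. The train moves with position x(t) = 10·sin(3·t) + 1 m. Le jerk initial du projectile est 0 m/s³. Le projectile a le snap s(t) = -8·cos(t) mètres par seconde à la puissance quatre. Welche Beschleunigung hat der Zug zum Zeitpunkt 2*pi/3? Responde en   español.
Debemos derivar nuestra ecuación de la posición x(t) = 10·sin(3·t) + 1 2 veces. La derivada de la posición da la velocidad: v(t) = 30·cos(3·t). Tomando d/dt de v(t), encontramos a(t) = -90·sin(3·t). Tenemos la aceleración a(t) = -90·sin(3·t). Sustituyendo t = 2*pi/3: a(2*pi/3) = 0.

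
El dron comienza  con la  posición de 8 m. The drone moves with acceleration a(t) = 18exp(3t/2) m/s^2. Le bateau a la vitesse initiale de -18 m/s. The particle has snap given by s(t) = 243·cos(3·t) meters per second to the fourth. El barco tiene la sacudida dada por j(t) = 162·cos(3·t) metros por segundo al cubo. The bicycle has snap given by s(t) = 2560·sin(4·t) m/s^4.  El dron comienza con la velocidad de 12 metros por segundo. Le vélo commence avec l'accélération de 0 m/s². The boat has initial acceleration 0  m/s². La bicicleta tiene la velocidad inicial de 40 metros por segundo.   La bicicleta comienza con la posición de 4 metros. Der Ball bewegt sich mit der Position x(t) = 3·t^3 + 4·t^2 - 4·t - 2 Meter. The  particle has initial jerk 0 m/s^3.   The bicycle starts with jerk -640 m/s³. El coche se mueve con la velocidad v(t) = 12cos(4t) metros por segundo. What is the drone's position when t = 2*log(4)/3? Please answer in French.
Pour résoudre ceci, nous devons prendre 2 primitives de notre équation de l'accélération a(t) = 18·exp(3·t/2). L'intégrale de l'accélération est la vitesse. En utilisant v(0) = 12, nous obtenons v(t) = 12·exp(3·t/2). L'intégrale de la vitesse, avec x(0) = 8, donne la position: x(t) = 8·exp(3·t/2). Nous avons la position x(t) = 8·exp(3·t/2). En substituant t = 2*log(4)/3: x(2*log(4)/3) = 32.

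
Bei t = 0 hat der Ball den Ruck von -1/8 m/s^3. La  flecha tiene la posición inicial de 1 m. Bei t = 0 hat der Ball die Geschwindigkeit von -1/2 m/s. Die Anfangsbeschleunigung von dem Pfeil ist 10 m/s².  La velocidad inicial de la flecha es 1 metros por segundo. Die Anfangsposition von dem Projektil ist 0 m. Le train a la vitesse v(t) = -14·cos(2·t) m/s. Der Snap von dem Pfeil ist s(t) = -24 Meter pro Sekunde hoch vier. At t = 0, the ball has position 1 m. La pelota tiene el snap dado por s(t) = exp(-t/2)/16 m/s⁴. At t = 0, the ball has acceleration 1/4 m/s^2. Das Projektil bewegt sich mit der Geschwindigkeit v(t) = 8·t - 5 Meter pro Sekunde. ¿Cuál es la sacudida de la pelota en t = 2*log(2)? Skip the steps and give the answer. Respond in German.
Der Ruck bei t = 2*log(2) ist j = -1/16.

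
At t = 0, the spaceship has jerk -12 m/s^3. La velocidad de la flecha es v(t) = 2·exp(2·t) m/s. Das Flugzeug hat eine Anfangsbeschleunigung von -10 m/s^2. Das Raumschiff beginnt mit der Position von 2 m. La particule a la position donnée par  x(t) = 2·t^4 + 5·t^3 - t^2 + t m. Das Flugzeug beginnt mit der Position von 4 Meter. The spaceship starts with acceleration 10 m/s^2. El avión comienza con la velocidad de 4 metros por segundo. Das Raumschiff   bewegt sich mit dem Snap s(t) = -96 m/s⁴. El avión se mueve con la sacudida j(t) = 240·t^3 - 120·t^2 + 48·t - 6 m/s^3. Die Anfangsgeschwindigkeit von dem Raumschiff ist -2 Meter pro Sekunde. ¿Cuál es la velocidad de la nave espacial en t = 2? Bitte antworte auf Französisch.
Pour résoudre ceci, nous devons prendre 3 intégrales de notre équation du snap s(t) = -96. La primitive du snap est le jerk. En utilisant j(0) = -12, nous obtenons j(t) = -96·t - 12. La primitive du jerk, avec a(0) = 10, donne l'accélération: a(t) = -48·t^2 - 12·t + 10. En intégrant l'accélération et en utilisant la condition initiale v(0) = -2, nous obtenons v(t) = -16·t^3 - 6·t^2 + 10·t - 2. En utilisant v(t) = -16·t^3 - 6·t^2 + 10·t - 2 et en substituant t = 2, nous trouvons v = -134.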